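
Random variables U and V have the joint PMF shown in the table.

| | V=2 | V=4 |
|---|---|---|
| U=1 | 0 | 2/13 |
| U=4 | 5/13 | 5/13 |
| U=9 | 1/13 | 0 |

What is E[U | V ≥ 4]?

P(V ≥ 4) = 7/13.
Σ U·P over the event = 1·(2/13) + 4·(5/13) = 22/13.
E[U | V ≥ 4] = (22/13) / (7/13) = 22/7.

22/7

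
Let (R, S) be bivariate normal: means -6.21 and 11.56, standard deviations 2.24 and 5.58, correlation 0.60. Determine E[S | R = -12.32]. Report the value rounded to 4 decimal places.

The regression of S on R has slope ρ·σ_S/σ_R and passes through (μ_R, μ_S).
E[S | R=-12.32] = 11.56 + (0.60)·(5.58/2.24)·(-12.32 − (-6.21)) = 11.56 + (1.49464)·(-6.11) = 2.4277.

2.4277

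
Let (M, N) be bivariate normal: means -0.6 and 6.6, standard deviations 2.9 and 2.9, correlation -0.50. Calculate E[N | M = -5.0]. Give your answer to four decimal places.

For a bivariate normal, E[N | M=x] = μ_N + ρ·(σ_N/σ_M)·(x − μ_M).
E[N | M=-5.0] = 6.6 + (-0.50)·(2.9/2.9)·(-5.0 − (-0.6)) = 6.6 + (-0.5)·(-4.4) = 8.8000.

8.8000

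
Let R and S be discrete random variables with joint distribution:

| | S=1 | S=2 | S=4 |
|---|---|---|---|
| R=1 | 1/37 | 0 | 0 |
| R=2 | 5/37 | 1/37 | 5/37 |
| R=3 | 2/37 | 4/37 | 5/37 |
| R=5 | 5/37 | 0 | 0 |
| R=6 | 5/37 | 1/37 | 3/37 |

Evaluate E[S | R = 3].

P(R = 3) = 11/37.
Σ S·P over the event = 1·(2/37) + 2·(4/37) + 4·(5/37) = 30/37.
E[S | R = 3] = (30/37) / (11/37) = 30/11.

30/11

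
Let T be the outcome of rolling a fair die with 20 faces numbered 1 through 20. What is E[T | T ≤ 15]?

8

P(T ≤ 15) = 3/4.
E[T | T ≤ 15] = (6) / (3/4) = 8.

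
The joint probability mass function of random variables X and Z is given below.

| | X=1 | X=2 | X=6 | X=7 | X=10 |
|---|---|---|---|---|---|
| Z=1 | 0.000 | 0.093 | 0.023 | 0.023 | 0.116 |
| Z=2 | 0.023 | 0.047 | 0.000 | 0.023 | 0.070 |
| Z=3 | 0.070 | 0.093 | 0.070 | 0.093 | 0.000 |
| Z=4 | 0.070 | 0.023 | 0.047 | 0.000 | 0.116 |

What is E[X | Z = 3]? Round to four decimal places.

4.0706

P(Z = 3) = 0.326.
Summing X·P(X=x,Z=y) over the conditioning event gives 1.327.
E[X | Z = 3] = (1.327) / (0.326) = 4.0706.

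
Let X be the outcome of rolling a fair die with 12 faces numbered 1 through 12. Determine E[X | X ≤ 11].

Given X ≤ 11, X is equally likely to be any of {1, 2, 3, 4, 5, 6, 7, 8, 9, 10, 11}.
E[X | X ≤ 11] = (1 + 2 + 3 + 4 + 5 + 6 + 7 + 8 + 9 + 10 + 11) / 11 = 6.

6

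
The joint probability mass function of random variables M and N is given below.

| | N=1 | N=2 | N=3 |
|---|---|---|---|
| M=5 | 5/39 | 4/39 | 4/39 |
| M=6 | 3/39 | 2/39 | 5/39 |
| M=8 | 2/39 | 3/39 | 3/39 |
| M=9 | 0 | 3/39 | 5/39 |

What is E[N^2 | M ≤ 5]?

57/13

P(M ≤ 5) = 1/3.
Σ N^2·P over the event = 1·(5/39) + 4·(4/39) + 9·(4/39) = 19/13.
E[N^2 | M ≤ 5] = (19/13) / (1/3) = 57/13.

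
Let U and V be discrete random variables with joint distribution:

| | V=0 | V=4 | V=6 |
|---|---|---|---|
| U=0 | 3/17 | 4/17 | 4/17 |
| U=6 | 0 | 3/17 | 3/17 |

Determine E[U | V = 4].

18/7

P(V = 4) = 7/17.
Σ U·P over the event = 0·(4/17) + 6·(3/17) = 18/17.
E[U | V = 4] = (18/17) / (7/17) = 18/7.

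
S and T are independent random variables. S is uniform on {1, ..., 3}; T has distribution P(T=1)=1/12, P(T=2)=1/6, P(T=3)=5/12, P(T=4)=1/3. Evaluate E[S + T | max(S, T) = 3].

P(max(S, T) = 3) = 1/2.
Summing (S+T)·P(x,y) over outcomes with max(S, T) = 3 gives 89/36.
E[S + T | max(S, T) = 3] = (89/36) / (1/2) = 89/18.

89/18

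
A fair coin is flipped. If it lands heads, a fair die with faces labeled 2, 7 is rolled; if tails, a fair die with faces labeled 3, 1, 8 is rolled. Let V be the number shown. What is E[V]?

E[V | heads] = (2+7)/2 = 9/2.
E[V | tails] = (3+1+8)/3 = 4.
By the law of total expectation,
E[V] = (1/2)·(9/2) + (1/2)·(4) = 17/4.

17/4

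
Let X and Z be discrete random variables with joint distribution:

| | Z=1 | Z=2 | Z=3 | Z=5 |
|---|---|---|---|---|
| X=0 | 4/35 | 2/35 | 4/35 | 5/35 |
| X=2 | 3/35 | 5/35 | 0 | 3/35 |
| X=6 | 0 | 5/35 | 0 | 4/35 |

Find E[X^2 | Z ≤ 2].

212/19

P(Z ≤ 2) = 19/35.
Σ X^2·P over the event = 0·(4/35) + 0·(2/35) + 4·(3/35) + 4·(5/35) + 36·(5/35) = 212/35.
E[X^2 | Z ≤ 2] = (212/35) / (19/35) = 212/19.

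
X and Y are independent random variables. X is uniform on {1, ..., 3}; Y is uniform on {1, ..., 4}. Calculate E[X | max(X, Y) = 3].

Outcomes with max(X, Y) = 3: (1,3), (2,3), (3,1), (3,2), (3,3), each with probability 1/12.
E[X | max(X, Y) = 3] = (1 + 2 + 3 + 3 + 3) / 5 = 12/5.

12/5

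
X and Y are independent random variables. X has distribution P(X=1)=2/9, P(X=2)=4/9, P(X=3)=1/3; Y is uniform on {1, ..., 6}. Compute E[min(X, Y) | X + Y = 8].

17/7

P(X + Y = 8) = 7/54.
Summing min(X,Y)·P(x,y) over outcomes with X + Y = 8 gives 17/54.
E[min(X, Y) | X + Y = 8] = (17/54) / (7/54) = 17/7.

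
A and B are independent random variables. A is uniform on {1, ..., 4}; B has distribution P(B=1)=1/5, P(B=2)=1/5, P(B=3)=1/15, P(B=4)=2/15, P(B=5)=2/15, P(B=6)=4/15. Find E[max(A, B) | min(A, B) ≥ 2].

P(min(A, B) ≥ 2) = 3/5.
Summing max(A,B)·P(x,y) over outcomes with min(A, B) ≥ 2 gives 163/60.
E[max(A, B) | min(A, B) ≥ 2] = (163/60) / (3/5) = 163/36.

163/36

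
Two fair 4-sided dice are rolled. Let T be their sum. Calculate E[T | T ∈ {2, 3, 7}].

P(T ∈ {2, 3, 7}) = 5/16.
Σ over the event: 2·1/16 + 3·1/8 + 7·1/8 = 11/8.
E[T | T ∈ {2, 3, 7}] = (11/8) / (5/16) = 22/5.

22/5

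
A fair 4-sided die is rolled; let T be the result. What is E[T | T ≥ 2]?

3

Given T ≥ 2, T is equally likely to be any of {2, 3, 4}.
E[T | T ≥ 2] = (2 + 3 + 4) / 3 = 3.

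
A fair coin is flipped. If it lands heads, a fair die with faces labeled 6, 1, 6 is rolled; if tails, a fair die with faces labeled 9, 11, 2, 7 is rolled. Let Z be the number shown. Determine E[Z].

E[Z | heads] = (6+1+6)/3 = 13/3.
E[Z | tails] = (9+11+2+7)/4 = 29/4.
By the law of total expectation,
E[Z] = (1/2)·(13/3) + (1/2)·(29/4) = 139/24.

139/24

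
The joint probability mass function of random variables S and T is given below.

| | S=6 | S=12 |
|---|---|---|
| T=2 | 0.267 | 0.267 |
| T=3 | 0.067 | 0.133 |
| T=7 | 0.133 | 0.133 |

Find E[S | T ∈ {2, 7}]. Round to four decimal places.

P(T ∈ {2, 7}) = 0.800.
Σ S·P over the event = 6·(0.267) + 6·(0.133) + 12·(0.267) + 12·(0.133) = 7.200.
E[S | T ∈ {2, 7}] = (7.200) / (0.800) = 9.0000.

9.0000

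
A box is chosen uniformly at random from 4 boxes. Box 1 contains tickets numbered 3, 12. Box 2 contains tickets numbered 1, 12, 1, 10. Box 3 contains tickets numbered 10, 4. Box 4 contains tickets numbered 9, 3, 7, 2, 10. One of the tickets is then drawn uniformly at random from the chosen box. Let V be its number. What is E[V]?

267/40

E[V | box 1] = (3+12)/2 = 15/2.
E[V | box 2] = (1+12+1+10)/4 = 6.
E[V | box 3] = (10+4)/2 = 7.
E[V | box 4] = (9+3+7+2+10)/5 = 31/5.
E[V] = (1/4)·(15/2) + (1/4)·(6) + (1/4)·(7) + (1/4)·(31/5) = 267/40.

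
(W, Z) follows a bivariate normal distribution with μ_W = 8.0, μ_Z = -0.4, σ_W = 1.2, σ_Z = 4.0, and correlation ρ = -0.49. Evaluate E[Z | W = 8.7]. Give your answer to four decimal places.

E[Z | W=x] = μ_Z + ρ(σ_Z/σ_W)(x − μ_W) for jointly normal variables.
E[Z | W=8.7] = -0.4 + (-0.49)·(4.0/1.2)·(8.7 − (8.0)) = -0.4 + (-1.6333)·(0.7) = -1.5433.

-1.5433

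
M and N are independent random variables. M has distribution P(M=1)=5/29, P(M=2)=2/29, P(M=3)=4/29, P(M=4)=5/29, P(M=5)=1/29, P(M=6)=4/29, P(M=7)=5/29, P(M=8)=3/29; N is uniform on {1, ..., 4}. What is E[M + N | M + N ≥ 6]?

93/11

P(M + N ≥ 6) = 77/116.
Summing (M+N)·P(x,y) over outcomes with M + N ≥ 6 gives 651/116.
E[M + N | M + N ≥ 6] = (651/116) / (77/116) = 93/11.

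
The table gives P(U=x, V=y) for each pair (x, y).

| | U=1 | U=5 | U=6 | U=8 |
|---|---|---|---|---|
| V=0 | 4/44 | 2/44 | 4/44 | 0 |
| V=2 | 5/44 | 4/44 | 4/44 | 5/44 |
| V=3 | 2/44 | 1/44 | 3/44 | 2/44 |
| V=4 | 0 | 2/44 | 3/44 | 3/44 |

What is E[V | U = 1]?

16/11

P(U = 1) = 1/4.
Σ V·P over the event = 0·(4/44) + 2·(5/44) + 3·(2/44) = 4/11.
E[V | U = 1] = (4/11) / (1/4) = 16/11.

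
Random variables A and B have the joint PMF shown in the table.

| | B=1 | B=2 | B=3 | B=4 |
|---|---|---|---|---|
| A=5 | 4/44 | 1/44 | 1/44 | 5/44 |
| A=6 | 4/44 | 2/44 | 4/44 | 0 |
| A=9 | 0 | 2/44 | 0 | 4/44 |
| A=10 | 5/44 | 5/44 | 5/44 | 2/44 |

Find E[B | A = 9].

P(A = 9) = 3/22.
Σ B·P over the event = 2·(2/44) + 4·(4/44) = 5/11.
E[B | A = 9] = (5/11) / (3/22) = 10/3.

10/3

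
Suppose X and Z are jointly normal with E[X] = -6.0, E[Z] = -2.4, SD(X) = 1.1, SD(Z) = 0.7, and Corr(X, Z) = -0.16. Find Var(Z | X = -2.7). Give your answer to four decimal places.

Var(Z | X=x) = (1 − ρ²)·σ_Z².
Var(Z | X=-2.7) = (0.7)²·(1 − (-0.16)²) = 0.49·0.9744 = 0.4775.

0.4775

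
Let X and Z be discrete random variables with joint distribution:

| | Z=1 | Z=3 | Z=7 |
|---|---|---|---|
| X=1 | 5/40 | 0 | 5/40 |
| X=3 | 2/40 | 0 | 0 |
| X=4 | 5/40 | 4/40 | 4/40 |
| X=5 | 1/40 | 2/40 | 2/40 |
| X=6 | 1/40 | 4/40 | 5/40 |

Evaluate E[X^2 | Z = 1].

82/7

P(Z = 1) = 7/20.
Σ X^2·P over the event = 1·(5/40) + 9·(2/40) + 16·(5/40) + 25·(1/40) + 36·(1/40) = 41/10.
E[X^2 | Z = 1] = (41/10) / (7/20) = 82/7.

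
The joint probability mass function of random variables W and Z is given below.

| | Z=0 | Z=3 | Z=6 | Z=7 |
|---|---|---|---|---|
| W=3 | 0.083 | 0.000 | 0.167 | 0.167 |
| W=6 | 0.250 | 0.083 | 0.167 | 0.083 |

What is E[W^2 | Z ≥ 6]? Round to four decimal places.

20.5582

P(Z ≥ 6) = 0.584.
Σ W^2·P over the event = 9·(0.167) + 9·(0.167) + 36·(0.167) + 36·(0.083) = 12.006.
E[W^2 | Z ≥ 6] = (12.006) / (0.584) = 20.5582.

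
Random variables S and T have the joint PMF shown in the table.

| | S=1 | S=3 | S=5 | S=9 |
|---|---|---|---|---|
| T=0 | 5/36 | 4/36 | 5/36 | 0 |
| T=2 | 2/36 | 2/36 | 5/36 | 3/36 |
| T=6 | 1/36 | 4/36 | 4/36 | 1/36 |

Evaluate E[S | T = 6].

21/5

P(T = 6) = 5/18.
Σ S·P over the event = 1·(1/36) + 3·(4/36) + 5·(4/36) + 9·(1/36) = 7/6.
E[S | T = 6] = (7/6) / (5/18) = 21/5.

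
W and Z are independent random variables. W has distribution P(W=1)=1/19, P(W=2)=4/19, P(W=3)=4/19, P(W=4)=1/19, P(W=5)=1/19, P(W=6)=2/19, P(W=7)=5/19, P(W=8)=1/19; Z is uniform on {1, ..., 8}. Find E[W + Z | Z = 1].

P(Z = 1) = 1/8.
Summing (W+Z)·P(x,y) over outcomes with Z = 1 gives 13/19.
E[W + Z | Z = 1] = (13/19) / (1/8) = 104/19.

104/19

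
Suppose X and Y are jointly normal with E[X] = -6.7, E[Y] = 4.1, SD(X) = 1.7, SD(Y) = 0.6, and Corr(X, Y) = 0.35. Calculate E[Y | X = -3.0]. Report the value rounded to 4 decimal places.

For a bivariate normal, E[Y | X=x] = μ_Y + ρ·(σ_Y/σ_X)·(x − μ_X).
E[Y | X=-3.0] = 4.1 + (0.35)·(0.6/1.7)·(-3.0 − (-6.7)) = 4.1 + (0.12353)·(3.7) = 4.5571.

4.5571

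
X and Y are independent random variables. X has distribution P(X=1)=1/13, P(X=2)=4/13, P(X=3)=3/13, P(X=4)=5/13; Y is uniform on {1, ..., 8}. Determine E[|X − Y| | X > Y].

43/25

P(X > Y) = 25/104.
Summing |X−Y|·P(x,y) over outcomes with X > Y gives 43/104.
E[|X − Y| | X > Y] = (43/104) / (25/104) = 43/25.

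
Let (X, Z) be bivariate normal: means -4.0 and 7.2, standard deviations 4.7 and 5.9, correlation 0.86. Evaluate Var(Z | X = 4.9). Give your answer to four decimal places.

9.0645

The conditional variance in a bivariate normal is σ_Z²(1 − ρ²), independent of x.
Var(Z | X=4.9) = (5.9)²·(1 − (0.86)²) = 34.81·0.2604 = 9.0645.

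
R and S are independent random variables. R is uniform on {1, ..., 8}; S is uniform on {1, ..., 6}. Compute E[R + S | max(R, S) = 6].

P(max(R, S) = 6) = 11/48.
Summing (R+S)·P(x,y) over outcomes with max(R, S) = 6 gives 17/8.
E[R + S | max(R, S) = 6] = (17/8) / (11/48) = 102/11.

102/11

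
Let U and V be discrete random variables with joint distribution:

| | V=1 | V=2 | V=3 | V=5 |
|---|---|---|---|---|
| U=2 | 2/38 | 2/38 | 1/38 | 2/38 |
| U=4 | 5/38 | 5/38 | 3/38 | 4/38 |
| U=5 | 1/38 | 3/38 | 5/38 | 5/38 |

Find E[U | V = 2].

P(V = 2) = 5/19.
Σ U·P over the event = 2·(2/38) + 4·(5/38) + 5·(3/38) = 39/38.
E[U | V = 2] = (39/38) / (5/19) = 39/10.

39/10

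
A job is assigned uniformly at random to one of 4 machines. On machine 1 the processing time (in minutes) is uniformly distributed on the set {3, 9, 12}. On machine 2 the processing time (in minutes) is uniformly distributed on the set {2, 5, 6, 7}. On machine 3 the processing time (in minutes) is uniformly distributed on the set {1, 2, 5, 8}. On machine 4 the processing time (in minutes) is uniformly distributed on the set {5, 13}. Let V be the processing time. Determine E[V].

13/2

E[V | machine 1] = (3+9+12)/3 = 8.
E[V | machine 2] = (2+5+6+7)/4 = 5.
E[V | machine 3] = (1+2+5+8)/4 = 4.
E[V | machine 4] = (5+13)/2 = 9.
E[V] = (1/4)·(8) + (1/4)·(5) + (1/4)·(4) + (1/4)·(9) = 13/2.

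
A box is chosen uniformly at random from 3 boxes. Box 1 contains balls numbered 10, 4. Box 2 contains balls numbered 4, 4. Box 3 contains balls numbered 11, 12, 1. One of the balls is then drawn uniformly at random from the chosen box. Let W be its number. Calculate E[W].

19/3

E[W | box 1] = (10+4)/2 = 7.
E[W | box 2] = (4+4)/2 = 4.
E[W | box 3] = (11+12+1)/3 = 8.
E[W] = (1/3)·(7) + (1/3)·(4) + (1/3)·(8) = 19/3.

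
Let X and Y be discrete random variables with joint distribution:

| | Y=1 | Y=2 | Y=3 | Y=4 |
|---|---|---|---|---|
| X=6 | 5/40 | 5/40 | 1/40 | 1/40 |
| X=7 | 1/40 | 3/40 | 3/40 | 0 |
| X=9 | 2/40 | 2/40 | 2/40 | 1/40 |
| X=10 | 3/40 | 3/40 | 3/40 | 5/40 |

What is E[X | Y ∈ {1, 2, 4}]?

249/31

P(Y ∈ {1, 2, 4}) = 31/40.
Summing X·P(X=x,Y=y) over the conditioning event gives 249/40.
E[X | Y ∈ {1, 2, 4}] = (249/40) / (31/40) = 249/31.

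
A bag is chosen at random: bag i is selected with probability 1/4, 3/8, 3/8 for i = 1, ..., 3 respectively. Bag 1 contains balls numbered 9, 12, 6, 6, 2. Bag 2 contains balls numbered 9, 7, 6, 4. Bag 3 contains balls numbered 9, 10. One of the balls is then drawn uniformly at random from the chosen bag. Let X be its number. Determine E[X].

31/4

E[X | bag 1] = (9+12+6+6+2)/5 = 7.
E[X | bag 2] = (9+7+6+4)/4 = 13/2.
E[X | bag 3] = (9+10)/2 = 19/2.
E[X] = (1/4)·(7) + (3/8)·(13/2) + (3/8)·(19/2) = 31/4.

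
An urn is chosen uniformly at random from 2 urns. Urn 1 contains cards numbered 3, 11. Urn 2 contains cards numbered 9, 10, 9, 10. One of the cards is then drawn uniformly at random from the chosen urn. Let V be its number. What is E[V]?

E[V | urn 1] = (3+11)/2 = 7.
E[V | urn 2] = (9+10+9+10)/4 = 19/2.
E[V] = (1/2)·(7) + (1/2)·(19/2) = 33/4.

33/4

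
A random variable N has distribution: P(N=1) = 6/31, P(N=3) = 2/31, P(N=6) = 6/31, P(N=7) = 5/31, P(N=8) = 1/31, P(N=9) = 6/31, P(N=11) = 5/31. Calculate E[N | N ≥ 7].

152/17

P(N ≥ 7) = 17/31.
Σ over the event: 7·5/31 + 8·1/31 + 9·6/31 + 11·5/31 = 152/31.
E[N | N ≥ 7] = (152/31) / (17/31) = 152/17.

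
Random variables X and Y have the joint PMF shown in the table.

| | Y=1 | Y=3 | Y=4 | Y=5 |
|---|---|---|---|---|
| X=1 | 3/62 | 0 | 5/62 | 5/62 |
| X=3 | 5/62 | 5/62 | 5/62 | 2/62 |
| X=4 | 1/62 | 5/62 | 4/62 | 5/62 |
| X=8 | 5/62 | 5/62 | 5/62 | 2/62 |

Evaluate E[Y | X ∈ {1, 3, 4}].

P(X ∈ {1, 3, 4}) = 45/62.
Summing Y·P(X=x,Y=y) over the conditioning event gives 5/2.
E[Y | X ∈ {1, 3, 4}] = (5/2) / (45/62) = 31/9.

31/9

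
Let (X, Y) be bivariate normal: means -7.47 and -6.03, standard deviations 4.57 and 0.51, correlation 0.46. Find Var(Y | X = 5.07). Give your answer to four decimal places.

0.2051

Var(Y | X=x) = (1 − ρ²)·σ_Y².
Var(Y | X=5.07) = (0.51)²·(1 − (0.46)²) = 0.2601·0.7884 = 0.2051.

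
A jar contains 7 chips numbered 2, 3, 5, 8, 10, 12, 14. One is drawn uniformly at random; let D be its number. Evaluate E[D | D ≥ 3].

26/3

P(D ≥ 3) = 6/7.
Σ over the event: 3·1/7 + 5·1/7 + 8·1/7 + 10·1/7 + 12·1/7 + 14·1/7 = 52/7.
E[D | D ≥ 3] = (52/7) / (6/7) = 26/3.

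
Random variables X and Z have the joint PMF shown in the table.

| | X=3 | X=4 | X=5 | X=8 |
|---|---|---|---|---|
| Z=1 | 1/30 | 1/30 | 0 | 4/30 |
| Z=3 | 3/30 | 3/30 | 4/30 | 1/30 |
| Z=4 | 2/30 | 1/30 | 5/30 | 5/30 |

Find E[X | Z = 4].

P(Z = 4) = 13/30.
Σ X·P over the event = 3·(2/30) + 4·(1/30) + 5·(5/30) + 8·(5/30) = 5/2.
E[X | Z = 4] = (5/2) / (13/30) = 75/13.

75/13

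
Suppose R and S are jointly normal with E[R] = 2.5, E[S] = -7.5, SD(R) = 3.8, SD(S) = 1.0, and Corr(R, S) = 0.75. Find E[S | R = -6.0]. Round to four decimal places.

-9.1776

For a bivariate normal, E[S | R=x] = μ_S + ρ·(σ_S/σ_R)·(x − μ_R).
E[S | R=-6.0] = -7.5 + (0.75)·(1.0/3.8)·(-6.0 − (2.5)) = -7.5 + (0.19737)·(-8.5) = -9.1776.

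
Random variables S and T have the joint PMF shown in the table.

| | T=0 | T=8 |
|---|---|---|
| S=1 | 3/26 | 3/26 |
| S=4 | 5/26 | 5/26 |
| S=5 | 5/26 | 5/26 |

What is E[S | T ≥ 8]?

P(T ≥ 8) = 1/2.
Σ S·P over the event = 1·(3/26) + 4·(5/26) + 5·(5/26) = 24/13.
E[S | T ≥ 8] = (24/13) / (1/2) = 48/13.

48/13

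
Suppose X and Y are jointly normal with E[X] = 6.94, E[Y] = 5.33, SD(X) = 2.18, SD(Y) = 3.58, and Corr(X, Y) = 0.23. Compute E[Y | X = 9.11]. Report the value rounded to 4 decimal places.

6.1496

The regression of Y on X has slope ρ·σ_Y/σ_X and passes through (μ_X, μ_Y).
E[Y | X=9.11] = 5.33 + (0.23)·(3.58/2.18)·(9.11 − (6.94)) = 5.33 + (0.37771)·(2.17) = 6.1496.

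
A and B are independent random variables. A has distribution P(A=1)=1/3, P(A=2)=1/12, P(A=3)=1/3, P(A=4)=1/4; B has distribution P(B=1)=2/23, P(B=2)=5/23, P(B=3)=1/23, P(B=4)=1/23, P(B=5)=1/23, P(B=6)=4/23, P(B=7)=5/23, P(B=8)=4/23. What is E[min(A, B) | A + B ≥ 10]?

272/79

P(A + B ≥ 10) = 79/276.
Summing min(A,B)·P(x,y) over outcomes with A + B ≥ 10 gives 68/69.
E[min(A, B) | A + B ≥ 10] = (68/69) / (79/276) = 272/79.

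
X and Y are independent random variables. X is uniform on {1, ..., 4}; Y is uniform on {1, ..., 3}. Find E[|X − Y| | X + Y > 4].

P(X + Y > 4) = 1/2.
Summing |X−Y|·P(x,y) over outcomes with X + Y > 4 gives 2/3.
E[|X − Y| | X + Y > 4] = (2/3) / (1/2) = 4/3.

4/3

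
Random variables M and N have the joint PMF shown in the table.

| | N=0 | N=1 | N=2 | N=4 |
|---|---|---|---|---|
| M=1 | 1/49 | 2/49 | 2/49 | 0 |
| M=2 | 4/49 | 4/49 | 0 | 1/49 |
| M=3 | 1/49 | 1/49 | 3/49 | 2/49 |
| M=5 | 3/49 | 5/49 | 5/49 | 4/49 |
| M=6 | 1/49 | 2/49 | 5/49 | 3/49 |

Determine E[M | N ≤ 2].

149/39

P(N ≤ 2) = 39/49.
Summing M·P(M=x,N=y) over the conditioning event gives 149/49.
E[M | N ≤ 2] = (149/49) / (39/49) = 149/39.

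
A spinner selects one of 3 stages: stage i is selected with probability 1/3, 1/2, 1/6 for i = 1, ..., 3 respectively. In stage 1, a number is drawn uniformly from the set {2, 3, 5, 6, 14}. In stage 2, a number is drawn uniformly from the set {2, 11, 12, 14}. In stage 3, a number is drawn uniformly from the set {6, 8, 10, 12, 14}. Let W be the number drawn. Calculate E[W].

205/24

E[W | stage 1] = (2+3+5+6+14)/5 = 6.
E[W | stage 2] = (2+11+12+14)/4 = 39/4.
E[W | stage 3] = (6+8+10+12+14)/5 = 10.
E[W] = (1/3)·(6) + (1/2)·(39/4) + (1/6)·(10) = 205/24.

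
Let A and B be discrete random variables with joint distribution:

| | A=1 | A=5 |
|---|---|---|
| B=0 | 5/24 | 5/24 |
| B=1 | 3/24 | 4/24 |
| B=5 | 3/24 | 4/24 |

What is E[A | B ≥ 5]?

23/7

P(B ≥ 5) = 7/24.
Σ A·P over the event = 1·(3/24) + 5·(4/24) = 23/24.
E[A | B ≥ 5] = (23/24) / (7/24) = 23/7.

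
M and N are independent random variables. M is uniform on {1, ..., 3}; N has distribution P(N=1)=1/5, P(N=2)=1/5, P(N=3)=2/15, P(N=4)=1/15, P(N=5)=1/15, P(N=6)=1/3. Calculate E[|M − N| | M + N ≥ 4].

5/2

P(M + N ≥ 4) = 4/5.
Summing |M−N|·P(x,y) over outcomes with M + N ≥ 4 gives 2.
E[|M − N| | M + N ≥ 4] = (2) / (4/5) = 5/2.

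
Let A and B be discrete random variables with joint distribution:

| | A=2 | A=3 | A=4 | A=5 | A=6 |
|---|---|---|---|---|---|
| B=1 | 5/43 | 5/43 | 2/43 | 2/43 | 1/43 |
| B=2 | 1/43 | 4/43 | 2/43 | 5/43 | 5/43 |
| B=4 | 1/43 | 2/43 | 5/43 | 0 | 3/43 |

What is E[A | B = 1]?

49/15

P(B = 1) = 15/43.
Σ A·P over the event = 2·(5/43) + 3·(5/43) + 4·(2/43) + 5·(2/43) + 6·(1/43) = 49/43.
E[A | B = 1] = (49/43) / (15/43) = 49/15.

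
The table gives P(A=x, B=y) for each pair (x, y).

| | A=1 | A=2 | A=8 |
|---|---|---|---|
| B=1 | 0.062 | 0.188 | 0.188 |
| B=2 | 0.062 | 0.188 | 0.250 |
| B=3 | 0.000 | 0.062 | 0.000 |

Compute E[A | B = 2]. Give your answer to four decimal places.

P(B = 2) = 0.500.
Summing A·P(A=x,B=y) over the conditioning event gives 2.438.
E[A | B = 2] = (2.438) / (0.500) = 4.8760.

4.8760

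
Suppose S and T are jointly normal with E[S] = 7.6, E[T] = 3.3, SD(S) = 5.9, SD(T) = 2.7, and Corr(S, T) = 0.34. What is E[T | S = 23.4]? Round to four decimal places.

5.7584

E[T | S=x] = μ_T + ρ(σ_T/σ_S)(x − μ_S) for jointly normal variables.
E[T | S=23.4] = 3.3 + (0.34)·(2.7/5.9)·(23.4 − (7.6)) = 3.3 + (0.155593)·(15.8) = 5.7584.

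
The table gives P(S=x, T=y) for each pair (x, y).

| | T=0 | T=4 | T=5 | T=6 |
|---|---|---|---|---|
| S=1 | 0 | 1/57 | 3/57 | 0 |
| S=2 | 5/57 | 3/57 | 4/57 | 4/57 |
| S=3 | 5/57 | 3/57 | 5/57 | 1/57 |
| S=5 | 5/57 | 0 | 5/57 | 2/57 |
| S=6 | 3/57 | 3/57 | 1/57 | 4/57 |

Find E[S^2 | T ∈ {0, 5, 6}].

742/47

P(T ∈ {0, 5, 6}) = 47/57.
Summing S^2·P(S=x,T=y) over the conditioning event gives 742/57.
E[S^2 | T ∈ {0, 5, 6}] = (742/57) / (47/57) = 742/47.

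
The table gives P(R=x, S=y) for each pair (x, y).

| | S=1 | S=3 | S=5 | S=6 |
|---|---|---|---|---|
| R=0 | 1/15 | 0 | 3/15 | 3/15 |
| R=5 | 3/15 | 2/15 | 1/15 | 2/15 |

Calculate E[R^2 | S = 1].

75/4

P(S = 1) = 4/15.
Summing R^2·P(R=x,S=y) over the conditioning event gives 5.
E[R^2 | S = 1] = (5) / (4/15) = 75/4.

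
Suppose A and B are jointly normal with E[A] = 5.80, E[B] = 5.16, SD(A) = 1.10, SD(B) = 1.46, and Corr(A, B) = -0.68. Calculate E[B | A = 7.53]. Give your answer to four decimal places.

For a bivariate normal, E[B | A=x] = μ_B + ρ·(σ_B/σ_A)·(x − μ_A).
E[B | A=7.53] = 5.16 + (-0.68)·(1.46/1.10)·(7.53 − (5.80)) = 5.16 + (-0.90255)·(1.73) = 3.5986.

3.5986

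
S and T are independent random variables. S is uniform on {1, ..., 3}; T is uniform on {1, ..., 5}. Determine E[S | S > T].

8/3

Outcomes with S > T: (2,1), (3,1), (3,2), each with probability 1/15.
E[S | S > T] = (2 + 3 + 3) / 3 = 8/3.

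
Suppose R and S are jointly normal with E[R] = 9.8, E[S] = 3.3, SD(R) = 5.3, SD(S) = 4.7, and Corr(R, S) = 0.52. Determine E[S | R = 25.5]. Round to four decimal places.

The regression of S on R has slope ρ·σ_S/σ_R and passes through (μ_R, μ_S).
E[S | R=25.5] = 3.3 + (0.52)·(4.7/5.3)·(25.5 − (9.8)) = 3.3 + (0.461132)·(15.7) = 10.5398.

10.5398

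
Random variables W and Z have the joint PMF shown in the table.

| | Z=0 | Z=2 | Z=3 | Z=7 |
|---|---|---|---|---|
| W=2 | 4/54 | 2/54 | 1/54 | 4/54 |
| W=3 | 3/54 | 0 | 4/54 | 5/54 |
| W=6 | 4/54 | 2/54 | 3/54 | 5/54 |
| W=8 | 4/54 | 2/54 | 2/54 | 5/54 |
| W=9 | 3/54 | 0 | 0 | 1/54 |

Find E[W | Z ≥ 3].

5

P(Z ≥ 3) = 5/9.
Summing W·P(W=x,Z=y) over the conditioning event gives 25/9.
E[W | Z ≥ 3] = (25/9) / (5/9) = 5.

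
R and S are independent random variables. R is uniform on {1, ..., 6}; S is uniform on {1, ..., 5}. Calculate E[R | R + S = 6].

P(R + S = 6) = 1/6.
Summing R·P(x,y) over outcomes with R + S = 6 gives 1/2.
E[R | R + S = 6] = (1/2) / (1/6) = 3.

3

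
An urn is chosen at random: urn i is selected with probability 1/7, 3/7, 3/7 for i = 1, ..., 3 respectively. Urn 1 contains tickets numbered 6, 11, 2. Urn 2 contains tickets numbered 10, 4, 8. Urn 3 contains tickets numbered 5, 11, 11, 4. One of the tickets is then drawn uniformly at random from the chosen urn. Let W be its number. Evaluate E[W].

E[W | urn 1] = (6+11+2)/3 = 19/3.
E[W | urn 2] = (10+4+8)/3 = 22/3.
E[W | urn 3] = (5+11+11+4)/4 = 31/4.
E[W] = (1/7)·(19/3) + (3/7)·(22/3) + (3/7)·(31/4) = 619/84.

619/84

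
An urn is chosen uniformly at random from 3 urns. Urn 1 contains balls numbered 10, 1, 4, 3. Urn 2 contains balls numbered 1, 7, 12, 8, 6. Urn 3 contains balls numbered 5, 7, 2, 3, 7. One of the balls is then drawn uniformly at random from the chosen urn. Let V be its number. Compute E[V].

E[V | urn 1] = (10+1+4+3)/4 = 9/2.
E[V | urn 2] = (1+7+12+8+6)/5 = 34/5.
E[V | urn 3] = (5+7+2+3+7)/5 = 24/5.
E[V] = (1/3)·(9/2) + (1/3)·(34/5) + (1/3)·(24/5) = 161/30.

161/30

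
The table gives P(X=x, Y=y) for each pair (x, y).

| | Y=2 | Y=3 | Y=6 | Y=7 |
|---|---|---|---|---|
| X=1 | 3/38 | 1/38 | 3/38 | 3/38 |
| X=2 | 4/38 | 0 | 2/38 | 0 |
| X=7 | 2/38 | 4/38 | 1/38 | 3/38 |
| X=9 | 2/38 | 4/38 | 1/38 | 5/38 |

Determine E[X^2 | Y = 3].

P(Y = 3) = 9/38.
Σ X^2·P over the event = 1·(1/38) + 49·(4/38) + 81·(4/38) = 521/38.
E[X^2 | Y = 3] = (521/38) / (9/38) = 521/9.

521/9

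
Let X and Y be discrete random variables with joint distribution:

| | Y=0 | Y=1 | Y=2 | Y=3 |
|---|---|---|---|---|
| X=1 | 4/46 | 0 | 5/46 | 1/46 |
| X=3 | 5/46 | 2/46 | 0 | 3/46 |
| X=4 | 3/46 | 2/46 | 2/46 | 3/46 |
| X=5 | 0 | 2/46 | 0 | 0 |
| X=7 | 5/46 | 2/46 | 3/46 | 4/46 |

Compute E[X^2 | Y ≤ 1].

108/5

P(Y ≤ 1) = 25/46.
Σ X^2·P over the event = 1·(4/46) + 9·(5/46) + 9·(2/46) + 16·(3/46) + 16·(2/46) + 25·(2/46) + 49·(5/46) + 49·(2/46) = 270/23.
E[X^2 | Y ≤ 1] = (270/23) / (25/46) = 108/5.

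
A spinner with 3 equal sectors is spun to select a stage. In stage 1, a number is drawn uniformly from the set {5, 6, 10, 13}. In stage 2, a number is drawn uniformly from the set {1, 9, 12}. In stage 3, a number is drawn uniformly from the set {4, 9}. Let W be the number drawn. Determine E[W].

67/9

E[W | stage 1] = (5+6+10+13)/4 = 17/2.
E[W | stage 2] = (1+9+12)/3 = 22/3.
E[W | stage 3] = (4+9)/2 = 13/2.
By the law of total expectation,
E[W] = (1/3)·(17/2) + (1/3)·(22/3) + (1/3)·(13/2) = 67/9.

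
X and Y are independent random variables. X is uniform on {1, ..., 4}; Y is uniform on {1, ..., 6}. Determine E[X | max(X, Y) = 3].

Outcomes with max(X, Y) = 3: (1,3), (2,3), (3,1), (3,2), (3,3), each with probability 1/24.
E[X | max(X, Y) = 3] = (1 + 2 + 3 + 3 + 3) / 5 = 12/5.

12/5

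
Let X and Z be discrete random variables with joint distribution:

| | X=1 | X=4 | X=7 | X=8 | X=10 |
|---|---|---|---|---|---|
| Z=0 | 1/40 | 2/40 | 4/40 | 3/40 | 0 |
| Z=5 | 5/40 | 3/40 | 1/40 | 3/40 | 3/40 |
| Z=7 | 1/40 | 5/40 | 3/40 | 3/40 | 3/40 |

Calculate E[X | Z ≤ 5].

P(Z ≤ 5) = 5/8.
Summing X·P(X=x,Z=y) over the conditioning event gives 139/40.
E[X | Z ≤ 5] = (139/40) / (5/8) = 139/25.

139/25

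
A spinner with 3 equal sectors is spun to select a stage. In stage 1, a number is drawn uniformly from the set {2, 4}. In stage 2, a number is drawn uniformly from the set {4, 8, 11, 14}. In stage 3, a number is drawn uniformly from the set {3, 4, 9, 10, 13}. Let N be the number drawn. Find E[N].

401/60

E[N | stage 1] = (2+4)/2 = 3.
E[N | stage 2] = (4+8+11+14)/4 = 37/4.
E[N | stage 3] = (3+4+9+10+13)/5 = 39/5.
E[N] = (1/3)·(3) + (1/3)·(37/4) + (1/3)·(39/5) = 401/60.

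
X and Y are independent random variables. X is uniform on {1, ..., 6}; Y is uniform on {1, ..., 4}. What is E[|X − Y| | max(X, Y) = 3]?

Outcomes with max(X, Y) = 3: (1,3), (2,3), (3,1), (3,2), (3,3), each with probability 1/24.
E[|X − Y| | max(X, Y) = 3] = (2 + 1 + 2 + 1 + 0) / 5 = 6/5.

6/5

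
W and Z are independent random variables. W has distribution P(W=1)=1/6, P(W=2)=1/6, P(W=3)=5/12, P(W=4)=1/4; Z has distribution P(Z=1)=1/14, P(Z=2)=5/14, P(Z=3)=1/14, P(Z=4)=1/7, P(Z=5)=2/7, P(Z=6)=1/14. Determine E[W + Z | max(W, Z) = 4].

32/5

P(max(W, Z) = 4) = 15/56.
Summing (W+Z)·P(x,y) over outcomes with max(W, Z) = 4 gives 12/7.
E[W + Z | max(W, Z) = 4] = (12/7) / (15/56) = 32/5.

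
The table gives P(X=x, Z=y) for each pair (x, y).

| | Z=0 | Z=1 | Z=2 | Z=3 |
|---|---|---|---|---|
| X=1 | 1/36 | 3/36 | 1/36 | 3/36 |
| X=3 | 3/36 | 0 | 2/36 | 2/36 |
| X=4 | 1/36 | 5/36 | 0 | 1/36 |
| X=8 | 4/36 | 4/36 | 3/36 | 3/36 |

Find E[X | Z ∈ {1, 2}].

P(Z ∈ {1, 2}) = 1/2.
Σ X·P over the event = 1·(3/36) + 1·(1/36) + 3·(2/36) + 4·(5/36) + 8·(4/36) + 8·(3/36) = 43/18.
E[X | Z ∈ {1, 2}] = (43/18) / (1/2) = 43/9.

43/9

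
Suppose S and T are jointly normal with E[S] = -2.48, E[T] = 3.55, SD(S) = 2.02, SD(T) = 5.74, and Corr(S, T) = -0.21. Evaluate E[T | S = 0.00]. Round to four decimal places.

2.0701

For a bivariate normal, E[T | S=x] = μ_T + ρ·(σ_T/σ_S)·(x − μ_S).
E[T | S=0.00] = 3.55 + (-0.21)·(5.74/2.02)·(0.00 − (-2.48)) = 3.55 + (-0.59673)·(2.48) = 2.0701.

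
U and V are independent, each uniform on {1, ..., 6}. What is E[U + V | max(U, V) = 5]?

70/9

Outcomes with max(U, V) = 5: (1,5), (2,5), (3,5), (4,5), (5,1), (5,2), (5,3), (5,4), (5,5), each with probability 1/36.
E[U + V | max(U, V) = 5] = (6 + 7 + 8 + 9 + 6 + 7 + 8 + 9 + 10) / 9 = 70/9.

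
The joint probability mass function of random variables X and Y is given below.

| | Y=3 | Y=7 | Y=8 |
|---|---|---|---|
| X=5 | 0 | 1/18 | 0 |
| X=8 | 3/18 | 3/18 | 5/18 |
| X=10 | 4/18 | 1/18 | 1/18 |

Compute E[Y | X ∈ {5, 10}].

P(X ∈ {5, 10}) = 7/18.
Σ Y·P over the event = 7·(1/18) + 3·(4/18) + 7·(1/18) + 8·(1/18) = 17/9.
E[Y | X ∈ {5, 10}] = (17/9) / (7/18) = 34/7.

34/7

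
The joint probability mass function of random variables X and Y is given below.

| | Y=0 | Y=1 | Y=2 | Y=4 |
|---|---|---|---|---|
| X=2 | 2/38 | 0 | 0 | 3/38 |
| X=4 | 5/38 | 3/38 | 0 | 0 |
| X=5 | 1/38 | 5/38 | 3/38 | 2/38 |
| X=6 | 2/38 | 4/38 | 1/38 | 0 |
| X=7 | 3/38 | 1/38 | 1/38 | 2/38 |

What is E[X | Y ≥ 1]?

P(Y ≥ 1) = 25/38.
Summing X·P(X=x,Y=y) over the conditioning event gives 63/19.
E[X | Y ≥ 1] = (63/19) / (25/38) = 126/25.

126/25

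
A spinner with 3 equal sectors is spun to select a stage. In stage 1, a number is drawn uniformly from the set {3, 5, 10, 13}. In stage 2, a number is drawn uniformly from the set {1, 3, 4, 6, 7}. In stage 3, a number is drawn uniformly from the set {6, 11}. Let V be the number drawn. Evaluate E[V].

409/60

E[V | stage 1] = (3+5+10+13)/4 = 31/4.
E[V | stage 2] = (1+3+4+6+7)/5 = 21/5.
E[V | stage 3] = (6+11)/2 = 17/2.
E[V] = (1/3)·(31/4) + (1/3)·(21/5) + (1/3)·(17/2) = 409/60.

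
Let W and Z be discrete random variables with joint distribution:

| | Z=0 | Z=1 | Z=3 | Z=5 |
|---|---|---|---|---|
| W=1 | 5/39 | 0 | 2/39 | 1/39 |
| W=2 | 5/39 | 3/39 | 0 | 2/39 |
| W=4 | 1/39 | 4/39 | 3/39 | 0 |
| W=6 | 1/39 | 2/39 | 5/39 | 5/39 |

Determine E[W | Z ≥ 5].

P(Z ≥ 5) = 8/39.
Summing W·P(W=x,Z=y) over the conditioning event gives 35/39.
E[W | Z ≥ 5] = (35/39) / (8/39) = 35/8.

35/8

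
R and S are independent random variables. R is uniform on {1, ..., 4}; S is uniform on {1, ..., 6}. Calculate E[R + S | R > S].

P(R > S) = 1/4.
Summing (R+S)·P(x,y) over outcomes with R > S gives 5/4.
E[R + S | R > S] = (5/4) / (1/4) = 5.

5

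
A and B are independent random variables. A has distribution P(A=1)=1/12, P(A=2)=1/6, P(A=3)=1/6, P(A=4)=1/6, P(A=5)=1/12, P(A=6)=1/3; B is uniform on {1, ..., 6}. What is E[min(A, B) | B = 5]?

11/3

P(B = 5) = 1/6.
Summing min(A,B)·P(x,y) over outcomes with B = 5 gives 11/18.
E[min(A, B) | B = 5] = (11/18) / (1/6) = 11/3.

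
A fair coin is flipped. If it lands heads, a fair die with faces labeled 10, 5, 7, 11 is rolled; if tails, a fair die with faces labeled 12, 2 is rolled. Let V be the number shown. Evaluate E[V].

61/8

E[V | heads] = (10+5+7+11)/4 = 33/4.
E[V | tails] = (12+2)/2 = 7.
By the law of total expectation,
E[V] = (1/2)·(33/4) + (1/2)·(7) = 61/8.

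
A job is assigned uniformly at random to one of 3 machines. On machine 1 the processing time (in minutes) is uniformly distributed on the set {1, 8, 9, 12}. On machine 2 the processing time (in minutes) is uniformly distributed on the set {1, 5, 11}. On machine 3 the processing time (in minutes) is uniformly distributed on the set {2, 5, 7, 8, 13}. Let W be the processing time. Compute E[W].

E[W | machine 1] = (1+8+9+12)/4 = 15/2.
E[W | machine 2] = (1+5+11)/3 = 17/3.
E[W | machine 3] = (2+5+7+8+13)/5 = 7.
By the law of total expectation,
E[W] = (1/3)·(15/2) + (1/3)·(17/3) + (1/3)·(7) = 121/18.

121/18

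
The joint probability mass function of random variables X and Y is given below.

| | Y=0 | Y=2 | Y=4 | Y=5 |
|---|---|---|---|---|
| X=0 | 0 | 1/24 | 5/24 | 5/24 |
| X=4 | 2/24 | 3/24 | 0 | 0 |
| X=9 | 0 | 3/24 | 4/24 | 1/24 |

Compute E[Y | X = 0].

P(X = 0) = 11/24.
Σ Y·P over the event = 2·(1/24) + 4·(5/24) + 5·(5/24) = 47/24.
E[Y | X = 0] = (47/24) / (11/24) = 47/11.

47/11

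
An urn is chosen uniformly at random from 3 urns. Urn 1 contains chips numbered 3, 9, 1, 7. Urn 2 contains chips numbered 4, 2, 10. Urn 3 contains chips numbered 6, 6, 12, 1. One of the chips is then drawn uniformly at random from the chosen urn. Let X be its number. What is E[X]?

E[X | urn 1] = (3+9+1+7)/4 = 5.
E[X | urn 2] = (4+2+10)/3 = 16/3.
E[X | urn 3] = (6+6+12+1)/4 = 25/4.
E[X] = (1/3)·(5) + (1/3)·(16/3) + (1/3)·(25/4) = 199/36.

199/36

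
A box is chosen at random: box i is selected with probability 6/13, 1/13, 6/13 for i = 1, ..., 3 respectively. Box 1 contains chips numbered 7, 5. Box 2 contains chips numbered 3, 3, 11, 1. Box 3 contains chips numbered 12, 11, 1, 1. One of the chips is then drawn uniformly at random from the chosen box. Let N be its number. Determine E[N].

6

E[N | box 1] = (7+5)/2 = 6.
E[N | box 2] = (3+3+11+1)/4 = 9/2.
E[N | box 3] = (12+11+1+1)/4 = 25/4.
By the law of total expectation,
E[N] = (6/13)·(6) + (1/13)·(9/2) + (6/13)·(25/4) = 6.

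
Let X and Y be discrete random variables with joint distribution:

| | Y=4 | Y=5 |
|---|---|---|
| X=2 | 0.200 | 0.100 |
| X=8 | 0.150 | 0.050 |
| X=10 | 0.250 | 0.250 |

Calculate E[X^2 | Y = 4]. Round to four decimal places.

P(Y = 4) = 0.600.
Σ X^2·P over the event = 4·(0.200) + 64·(0.150) + 100·(0.250) = 35.400.
E[X^2 | Y = 4] = (35.400) / (0.600) = 59.0000.

59.0000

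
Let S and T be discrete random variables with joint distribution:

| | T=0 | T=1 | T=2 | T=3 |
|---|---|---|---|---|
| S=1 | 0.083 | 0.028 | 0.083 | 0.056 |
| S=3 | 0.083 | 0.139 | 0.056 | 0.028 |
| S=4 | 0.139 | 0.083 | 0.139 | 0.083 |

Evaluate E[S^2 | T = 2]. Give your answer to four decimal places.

10.1115

P(T = 2) = 0.278.
Σ S^2·P over the event = 1·(0.083) + 9·(0.056) + 16·(0.139) = 2.811.
E[S^2 | T = 2] = (2.811) / (0.278) = 10.1115.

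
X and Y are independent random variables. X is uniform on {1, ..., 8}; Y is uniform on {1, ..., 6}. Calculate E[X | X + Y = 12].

P(X + Y = 12) = 1/16.
Summing X·P(x,y) over outcomes with X + Y = 12 gives 7/16.
E[X | X + Y = 12] = (7/16) / (1/16) = 7.

7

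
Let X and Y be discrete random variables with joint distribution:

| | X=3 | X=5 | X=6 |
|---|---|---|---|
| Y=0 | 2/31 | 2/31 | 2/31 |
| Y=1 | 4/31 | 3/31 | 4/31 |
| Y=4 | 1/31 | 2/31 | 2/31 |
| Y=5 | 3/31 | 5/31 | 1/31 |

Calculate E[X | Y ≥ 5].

40/9

P(Y ≥ 5) = 9/31.
Σ X·P over the event = 3·(3/31) + 5·(5/31) + 6·(1/31) = 40/31.
E[X | Y ≥ 5] = (40/31) / (9/31) = 40/9.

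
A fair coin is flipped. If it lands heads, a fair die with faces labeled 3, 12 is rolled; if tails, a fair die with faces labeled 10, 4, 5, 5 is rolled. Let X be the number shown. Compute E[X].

27/4

E[X | heads] = (3+12)/2 = 15/2.
E[X | tails] = (10+4+5+5)/4 = 6.
By the law of total expectation,
E[X] = (1/2)·(15/2) + (1/2)·(6) = 27/4.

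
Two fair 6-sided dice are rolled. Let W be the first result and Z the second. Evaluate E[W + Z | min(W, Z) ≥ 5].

Outcomes with min(W, Z) ≥ 5: (5,5), (5,6), (6,5), (6,6), each with probability 1/36.
E[W + Z | min(W, Z) ≥ 5] = (10 + 11 + 11 + 12) / 4 = 11.

11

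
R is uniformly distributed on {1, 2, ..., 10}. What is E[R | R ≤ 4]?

5/2

Given R ≤ 4, R is equally likely to be any of {1, 2, 3, 4}.
E[R | R ≤ 4] = (1 + 2 + 3 + 4) / 4 = 5/2.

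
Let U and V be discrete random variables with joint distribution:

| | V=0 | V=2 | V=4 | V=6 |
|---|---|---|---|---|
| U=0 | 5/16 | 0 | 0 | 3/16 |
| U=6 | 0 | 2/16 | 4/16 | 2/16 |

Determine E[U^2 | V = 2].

36

P(V = 2) = 1/8.
Σ U^2·P over the event = 36·(2/16) = 9/2.
E[U^2 | V = 2] = (9/2) / (1/8) = 36.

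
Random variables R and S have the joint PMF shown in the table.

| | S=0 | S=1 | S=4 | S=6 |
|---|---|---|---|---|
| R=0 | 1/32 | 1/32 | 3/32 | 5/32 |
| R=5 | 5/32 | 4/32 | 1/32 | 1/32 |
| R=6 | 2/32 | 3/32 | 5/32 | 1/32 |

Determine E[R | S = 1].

P(S = 1) = 1/4.
Σ R·P over the event = 0·(1/32) + 5·(4/32) + 6·(3/32) = 19/16.
E[R | S = 1] = (19/16) / (1/4) = 19/4.

19/4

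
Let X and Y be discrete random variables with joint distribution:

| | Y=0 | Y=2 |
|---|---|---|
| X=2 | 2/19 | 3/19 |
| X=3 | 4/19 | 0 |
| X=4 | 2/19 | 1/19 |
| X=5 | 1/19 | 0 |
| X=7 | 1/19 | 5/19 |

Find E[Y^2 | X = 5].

P(X = 5) = 1/19.
Σ Y^2·P over the event = 0·(1/19) = 0.
E[Y^2 | X = 5] = (0) / (1/19) = 0.

0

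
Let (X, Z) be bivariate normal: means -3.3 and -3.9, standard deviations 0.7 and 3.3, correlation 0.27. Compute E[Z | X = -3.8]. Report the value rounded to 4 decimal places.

-4.5364

E[Z | X=x] = μ_Z + ρ(σ_Z/σ_X)(x − μ_X) for jointly normal variables.
E[Z | X=-3.8] = -3.9 + (0.27)·(3.3/0.7)·(-3.8 − (-3.3)) = -3.9 + (1.27286)·(-0.5) = -4.5364.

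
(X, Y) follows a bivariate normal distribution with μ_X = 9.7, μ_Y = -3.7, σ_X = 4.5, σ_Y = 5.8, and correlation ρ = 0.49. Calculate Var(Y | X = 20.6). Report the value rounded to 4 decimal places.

25.5630

The conditional variance in a bivariate normal is σ_Y²(1 − ρ²), independent of x.
Var(Y | X=20.6) = (5.8)²·(1 − (0.49)²) = 33.64·0.7599 = 25.5630.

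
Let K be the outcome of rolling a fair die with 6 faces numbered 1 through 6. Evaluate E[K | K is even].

4

Given K is even, K is equally likely to be any of {2, 4, 6}.
E[K | K is even] = (2 + 4 + 6) / 3 = 4.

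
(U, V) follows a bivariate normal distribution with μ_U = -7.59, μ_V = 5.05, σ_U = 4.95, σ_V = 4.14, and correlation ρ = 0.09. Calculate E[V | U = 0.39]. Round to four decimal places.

5.6507

For a bivariate normal, E[V | U=x] = μ_V + ρ·(σ_V/σ_U)·(x − μ_U).
E[V | U=0.39] = 5.05 + (0.09)·(4.14/4.95)·(0.39 − (-7.59)) = 5.05 + (0.075273)·(7.98) = 5.6507.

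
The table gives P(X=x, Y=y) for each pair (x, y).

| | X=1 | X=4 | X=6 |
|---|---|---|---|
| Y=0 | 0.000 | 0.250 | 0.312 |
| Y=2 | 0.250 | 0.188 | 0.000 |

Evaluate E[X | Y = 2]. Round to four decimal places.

P(Y = 2) = 0.438.
Σ X·P over the event = 1·(0.250) + 4·(0.188) = 1.002.
E[X | Y = 2] = (1.002) / (0.438) = 2.2877.

2.2877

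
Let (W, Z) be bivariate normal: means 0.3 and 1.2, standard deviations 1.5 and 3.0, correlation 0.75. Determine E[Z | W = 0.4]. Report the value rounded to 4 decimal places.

1.3500

E[Z | W=x] = μ_Z + ρ(σ_Z/σ_W)(x − μ_W) for jointly normal variables.
E[Z | W=0.4] = 1.2 + (0.75)·(3.0/1.5)·(0.4 − (0.3)) = 1.2 + (1.5)·(0.1) = 1.3500.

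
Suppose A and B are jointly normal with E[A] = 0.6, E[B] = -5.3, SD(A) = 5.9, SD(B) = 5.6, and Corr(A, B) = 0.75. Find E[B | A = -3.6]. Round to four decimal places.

E[B | A=x] = μ_B + ρ(σ_B/σ_A)(x − μ_A) for jointly normal variables.
E[B | A=-3.6] = -5.3 + (0.75)·(5.6/5.9)·(-3.6 − (0.6)) = -5.3 + (0.71186)·(-4.2) = -8.2898.

-8.2898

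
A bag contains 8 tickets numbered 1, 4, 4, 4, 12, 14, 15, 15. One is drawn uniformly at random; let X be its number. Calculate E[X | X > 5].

P(X > 5) = 1/2.
Σ over the event: 12·1/8 + 14·1/8 + 15·1/4 = 7.
E[X | X > 5] = (7) / (1/2) = 14.

14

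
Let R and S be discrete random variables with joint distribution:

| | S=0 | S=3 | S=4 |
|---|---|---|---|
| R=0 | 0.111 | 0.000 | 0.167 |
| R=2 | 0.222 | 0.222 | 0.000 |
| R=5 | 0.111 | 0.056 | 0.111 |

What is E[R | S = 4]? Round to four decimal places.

1.9964

P(S = 4) = 0.278.
Σ R·P over the event = 0·(0.167) + 5·(0.111) = 0.555.
E[R | S = 4] = (0.555) / (0.278) = 1.9964.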